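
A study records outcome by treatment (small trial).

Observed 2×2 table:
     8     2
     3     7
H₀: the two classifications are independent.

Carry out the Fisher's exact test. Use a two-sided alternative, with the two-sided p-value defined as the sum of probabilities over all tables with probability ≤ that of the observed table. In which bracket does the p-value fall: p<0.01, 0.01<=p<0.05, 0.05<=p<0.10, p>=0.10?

p-value bracket: 0.05<=p<0.10

Margins: r₁=10, r₂=10, c₁=11, c₂=9, n=20
p_obs = C(10,8)·C(10,3)/C(20,11); sum pmf over tables with pmf ≤ p_obs
p-value (two-sided) = 0.06978
→ bracket: 0.05<=p<0.10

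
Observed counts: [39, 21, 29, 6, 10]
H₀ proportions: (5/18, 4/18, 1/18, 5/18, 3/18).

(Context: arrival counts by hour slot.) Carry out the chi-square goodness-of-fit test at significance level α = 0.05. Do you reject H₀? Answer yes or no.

reject H₀: yes

n = 105; E_i = n·p_i = [29.17, 23.33, 5.83, 29.17, 17.50]
χ² = (39−29.17)²/29.17 + (21−23.33)²/23.33 + (29−5.83)²/5.83 + (6−29.17)²/29.17 + (10−17.50)²/17.50 = 117.1686
df = 4
p-value (upper-tail) = 0.00000
At α=0.05: p < α → reject H₀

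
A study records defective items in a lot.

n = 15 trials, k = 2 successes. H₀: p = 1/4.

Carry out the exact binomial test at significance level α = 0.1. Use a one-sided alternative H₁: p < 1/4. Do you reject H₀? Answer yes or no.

reject H₀: no

Exact binomial: n=15, k=2, p₀=1/4=0.2500
P(X≤2) from Σ C(n,i)·p₀^i·(1−p₀)^(n−i)
p-value (one-sided, H₁ less) = 0.23609
At α=0.1: p ≥ α → fail to reject H₀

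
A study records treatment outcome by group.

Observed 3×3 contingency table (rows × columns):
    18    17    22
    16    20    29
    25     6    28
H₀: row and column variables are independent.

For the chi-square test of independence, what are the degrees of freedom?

degrees of freedom = 4

df = (r−1)(c−1) = (3−1)·(3−1) = 4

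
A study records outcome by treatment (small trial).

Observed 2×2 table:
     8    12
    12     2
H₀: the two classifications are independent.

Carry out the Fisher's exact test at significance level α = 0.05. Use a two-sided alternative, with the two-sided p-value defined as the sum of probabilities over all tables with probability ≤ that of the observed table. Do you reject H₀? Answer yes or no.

reject H₀: yes

Margins: r₁=20, r₂=14, c₁=20, c₂=14, n=34
p_obs = C(20,8)·C(14,12)/C(34,20); sum pmf over tables with pmf ≤ p_obs
p-value (two-sided) = 0.01284
At α=0.05: p < α → reject H₀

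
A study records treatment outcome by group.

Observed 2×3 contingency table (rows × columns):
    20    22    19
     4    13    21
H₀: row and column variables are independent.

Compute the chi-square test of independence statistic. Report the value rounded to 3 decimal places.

test statistic = 8.179

Row totals [61, 38], col totals [24, 35, 40], n=99
χ² = (20−14.79)²/14.79 + (22−21.57)²/21.57 + (19−24.65)²/24.65 + (4−9.21)²/9.21 + (13−13.43)²/13.43 + (21−15.35)²/15.35 = 8.1790
df = 2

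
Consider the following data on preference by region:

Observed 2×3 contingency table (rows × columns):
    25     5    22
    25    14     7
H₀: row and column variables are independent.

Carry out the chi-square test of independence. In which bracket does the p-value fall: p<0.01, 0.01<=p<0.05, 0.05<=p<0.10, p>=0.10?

p-value bracket: p<0.01

Row totals [52, 46], col totals [50, 19, 29], n=98
χ² = (25−26.53)²/26.53 + (5−10.08)²/10.08 + (22−15.39)²/15.39 + (25−23.47)²/23.47 + (14−8.92)²/8.92 + (7−13.61)²/13.61 = 11.6983
df = 2
p-value (upper-tail) = 0.00288
→ bracket: p<0.01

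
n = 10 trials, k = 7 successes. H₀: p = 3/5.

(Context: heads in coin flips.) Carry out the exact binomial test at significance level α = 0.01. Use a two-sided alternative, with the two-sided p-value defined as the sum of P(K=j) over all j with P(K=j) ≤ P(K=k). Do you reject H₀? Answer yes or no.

Exact binomial: n=10, k=7, p₀=3/5=0.6000
P(X=j) = C(n,j)·p₀^j·(1−p₀)^(n−j); p = Σ P(X=j) over j with P(X=j) ≤ P(X=7)
p-value (two-sided) = 0.74918
At α=0.01: p ≥ α → fail to reject H₀

reject H₀: no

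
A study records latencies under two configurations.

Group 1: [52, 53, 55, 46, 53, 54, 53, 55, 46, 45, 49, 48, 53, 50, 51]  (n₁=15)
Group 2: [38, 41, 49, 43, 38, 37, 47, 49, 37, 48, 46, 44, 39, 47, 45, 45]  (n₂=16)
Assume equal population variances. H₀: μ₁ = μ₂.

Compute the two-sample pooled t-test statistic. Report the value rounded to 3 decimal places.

x̄₁=50.867, s₁=3.357, n₁=15
x̄₂=43.312, s₂=4.377, n₂=16
s_p² = [14·3.357² + 15·4.377²]/29 = 15.3507
SE = √(s_p²·(1/15+1/16)) = 1.4081
t = (50.867−43.312)/1.4081 = 5.3647
df = 29

test statistic = 5.365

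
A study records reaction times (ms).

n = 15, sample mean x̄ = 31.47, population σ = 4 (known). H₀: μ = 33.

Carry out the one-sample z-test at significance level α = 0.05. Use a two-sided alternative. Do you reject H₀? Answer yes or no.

reject H₀: no

SE = σ/√n = 4/√15 = 1.0328
z = (x̄−μ₀)/SE = (31.47−33)/1.0328 = -1.4814
p-value (two-sided) = 0.13850
At α=0.05: p ≥ α → fail to reject H₀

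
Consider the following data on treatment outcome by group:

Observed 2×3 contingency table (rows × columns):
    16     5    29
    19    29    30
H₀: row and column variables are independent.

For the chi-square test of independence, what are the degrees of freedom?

df = (r−1)(c−1) = (2−1)·(3−1) = 2

degrees of freedom = 2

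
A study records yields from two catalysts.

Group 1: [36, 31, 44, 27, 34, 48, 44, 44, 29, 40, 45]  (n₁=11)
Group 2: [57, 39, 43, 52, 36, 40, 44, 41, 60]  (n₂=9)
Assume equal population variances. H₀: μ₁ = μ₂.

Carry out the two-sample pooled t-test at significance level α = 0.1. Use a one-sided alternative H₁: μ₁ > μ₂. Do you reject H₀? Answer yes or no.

x̄₁=38.364, s₁=7.284, n₁=11
x̄₂=45.778, s₂=8.482, n₂=9
s_p² = [10·7.284² + 8·8.482²]/18 = 61.4501
SE = √(s_p²·(1/11+1/9)) = 3.5234
t = (38.364−45.778)/3.5234 = -2.1043
df = 18
p-value (one-sided, H₁ greater) = 0.97516
At α=0.1: p ≥ α → fail to reject H₀

reject H₀: no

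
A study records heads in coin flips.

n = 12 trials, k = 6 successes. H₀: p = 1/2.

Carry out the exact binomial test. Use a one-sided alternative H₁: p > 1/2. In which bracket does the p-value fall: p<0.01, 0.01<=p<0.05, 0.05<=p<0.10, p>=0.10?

p-value bracket: p>=0.10

Exact binomial: n=12, k=6, p₀=1/2=0.5000
P(X≥6) from Σ C(n,i)·p₀^i·(1−p₀)^(n−i)
p-value (one-sided, H₁ greater) = 0.61279
→ bracket: p>=0.10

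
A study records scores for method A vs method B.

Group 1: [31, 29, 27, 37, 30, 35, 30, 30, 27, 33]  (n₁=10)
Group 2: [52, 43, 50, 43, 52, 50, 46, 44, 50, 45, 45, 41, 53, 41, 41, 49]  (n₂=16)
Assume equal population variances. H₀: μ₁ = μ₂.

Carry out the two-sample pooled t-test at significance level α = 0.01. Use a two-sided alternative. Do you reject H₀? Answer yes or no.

reject H₀: yes

x̄₁=30.900, s₁=3.247, n₁=10
x̄₂=46.562, s₂=4.258, n₂=16
s_p² = [9·3.247² + 15·4.258²]/24 = 15.2849
SE = √(s_p²·(1/10+1/16)) = 1.5760
t = (30.900−46.562)/1.5760 = -9.9381
df = 24
p-value (two-sided) = 0.00000
At α=0.01: p < α → reject H₀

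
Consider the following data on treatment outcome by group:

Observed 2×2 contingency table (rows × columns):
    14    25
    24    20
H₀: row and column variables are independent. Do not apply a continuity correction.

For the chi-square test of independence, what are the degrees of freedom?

df = (r−1)(c−1) = (2−1)·(2−1) = 1

degrees of freedom = 1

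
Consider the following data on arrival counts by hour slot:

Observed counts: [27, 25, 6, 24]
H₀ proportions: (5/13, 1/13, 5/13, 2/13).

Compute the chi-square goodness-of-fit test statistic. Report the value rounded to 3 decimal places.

test statistic = 87.000

n = 82; E_i = n·p_i = [31.54, 6.31, 31.54, 12.62]
χ² = (27−31.54)²/31.54 + (25−6.31)²/6.31 + (6−31.54)²/31.54 + (24−12.62)²/12.62 = 87.0000
df = 3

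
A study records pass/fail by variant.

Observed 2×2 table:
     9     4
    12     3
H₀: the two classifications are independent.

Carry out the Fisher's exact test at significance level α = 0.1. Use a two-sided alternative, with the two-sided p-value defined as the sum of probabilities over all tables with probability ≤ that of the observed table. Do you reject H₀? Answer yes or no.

Margins: r₁=13, r₂=15, c₁=21, c₂=7, n=28
p_obs = C(13,9)·C(15,12)/C(28,21); sum pmf over tables with pmf ≤ p_obs
p-value (two-sided) = 0.67029
At α=0.1: p ≥ α → fail to reject H₀

reject H₀: no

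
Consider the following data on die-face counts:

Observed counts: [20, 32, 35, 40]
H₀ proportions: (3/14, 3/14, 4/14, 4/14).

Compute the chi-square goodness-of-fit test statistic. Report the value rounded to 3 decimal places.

test statistic = 3.180

n = 127; E_i = n·p_i = [27.21, 27.21, 36.29, 36.29]
χ² = (20−27.21)²/27.21 + (32−27.21)²/27.21 + (35−36.29)²/36.29 + (40−36.29)²/36.29 = 3.1798
df = 3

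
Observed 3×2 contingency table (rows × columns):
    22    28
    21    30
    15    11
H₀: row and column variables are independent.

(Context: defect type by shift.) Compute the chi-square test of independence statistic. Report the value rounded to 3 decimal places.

Row totals [50, 51, 26], col totals [58, 69], n=127
χ² = (22−22.83)²/22.83 + (28−27.17)²/27.17 + (21−23.29)²/23.29 + (30−27.71)²/27.71 + (15−11.87)²/11.87 + (11−14.13)²/14.13 = 1.9858
df = 2

test statistic = 1.986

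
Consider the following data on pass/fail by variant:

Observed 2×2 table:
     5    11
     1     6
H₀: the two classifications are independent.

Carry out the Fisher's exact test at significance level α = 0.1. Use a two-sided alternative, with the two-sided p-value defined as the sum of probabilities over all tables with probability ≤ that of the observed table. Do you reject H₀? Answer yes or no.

Margins: r₁=16, r₂=7, c₁=6, c₂=17, n=23
p_obs = C(16,5)·C(7,1)/C(23,6); sum pmf over tables with pmf ≤ p_obs
p-value (two-sided) = 0.62139
At α=0.1: p ≥ α → fail to reject H₀

reject H₀: no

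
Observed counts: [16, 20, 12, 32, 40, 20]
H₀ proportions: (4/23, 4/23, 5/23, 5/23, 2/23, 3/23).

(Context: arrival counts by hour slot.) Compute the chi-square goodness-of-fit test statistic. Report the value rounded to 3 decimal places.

n = 140; E_i = n·p_i = [24.35, 24.35, 30.43, 30.43, 12.17, 18.26]
χ² = (16−24.35)²/24.35 + (20−24.35)²/24.35 + (12−30.43)²/30.43 + (32−30.43)²/30.43 + (40−12.17)²/12.17 + (20−18.26)²/18.26 = 78.6533
df = 5

test statistic = 78.653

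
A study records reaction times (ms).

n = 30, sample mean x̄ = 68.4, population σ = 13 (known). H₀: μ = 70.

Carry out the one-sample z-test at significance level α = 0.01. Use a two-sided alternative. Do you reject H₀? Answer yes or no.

SE = σ/√n = 13/√30 = 2.3735
z = (x̄−μ₀)/SE = (68.4−70)/2.3735 = -0.6741
p-value (two-sided) = 0.50023
At α=0.01: p ≥ α → fail to reject H₀

reject H₀: no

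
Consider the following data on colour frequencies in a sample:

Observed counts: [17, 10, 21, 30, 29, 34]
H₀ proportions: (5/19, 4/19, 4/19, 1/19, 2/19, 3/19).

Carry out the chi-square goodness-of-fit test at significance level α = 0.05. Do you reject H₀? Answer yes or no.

reject H₀: yes

n = 141; E_i = n·p_i = [37.11, 29.68, 29.68, 7.42, 14.84, 22.26]
χ² = (17−37.11)²/37.11 + (10−29.68)²/29.68 + (21−29.68)²/29.68 + (30−7.42)²/7.42 + (29−14.84)²/14.84 + (34−22.26)²/22.26 = 114.8779
df = 5
p-value (upper-tail) = 0.00000
At α=0.05: p < α → reject H₀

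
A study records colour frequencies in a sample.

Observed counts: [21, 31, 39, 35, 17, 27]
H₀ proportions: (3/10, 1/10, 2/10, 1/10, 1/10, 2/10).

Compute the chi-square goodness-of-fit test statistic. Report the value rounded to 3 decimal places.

n = 170; E_i = n·p_i = [51.00, 17.00, 34.00, 17.00, 17.00, 34.00]
χ² = (21−51.00)²/51.00 + (31−17.00)²/17.00 + (39−34.00)²/34.00 + (35−17.00)²/17.00 + (17−17.00)²/17.00 + (27−34.00)²/34.00 = 50.4118
df = 5

test statistic = 50.412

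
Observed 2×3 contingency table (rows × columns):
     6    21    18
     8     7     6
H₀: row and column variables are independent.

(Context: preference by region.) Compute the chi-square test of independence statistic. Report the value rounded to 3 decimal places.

test statistic = 5.253

Row totals [45, 21], col totals [14, 28, 24], n=66
χ² = (6−9.55)²/9.55 + (21−19.09)²/19.09 + (18−16.36)²/16.36 + (8−4.45)²/4.45 + (7−8.91)²/8.91 + (6−7.64)²/7.64 = 5.2531
df = 2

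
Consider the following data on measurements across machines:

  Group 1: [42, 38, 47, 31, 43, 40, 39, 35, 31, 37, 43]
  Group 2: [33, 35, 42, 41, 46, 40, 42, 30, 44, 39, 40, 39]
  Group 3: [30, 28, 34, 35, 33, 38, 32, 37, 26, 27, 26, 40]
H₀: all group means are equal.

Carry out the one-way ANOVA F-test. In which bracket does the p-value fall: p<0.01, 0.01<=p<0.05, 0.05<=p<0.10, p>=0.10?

p-value bracket: p<0.01

Group means [38.73, 39.25, 32.17], grand mean 36.657
SSB = Σnᵢ(x̄ᵢ−x̄)² = 369.787; SSW = ΣΣ(x−x̄ᵢ)² = 740.098
MSB = 369.787/2 = 184.8936; MSW = 740.098/32 = 23.1281
F = MSB/MSW = 7.9943
df = (2, 32)
p-value (upper-tail) = 0.00153
→ bracket: p<0.01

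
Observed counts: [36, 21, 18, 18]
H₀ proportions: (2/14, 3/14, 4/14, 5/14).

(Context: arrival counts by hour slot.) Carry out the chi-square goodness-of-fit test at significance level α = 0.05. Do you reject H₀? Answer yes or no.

reject H₀: yes

n = 93; E_i = n·p_i = [13.29, 19.93, 26.57, 33.21]
χ² = (36−13.29)²/13.29 + (21−19.93)²/19.93 + (18−26.57)²/26.57 + (18−33.21)²/33.21 = 48.6258
df = 3
p-value (upper-tail) = 0.00000
At α=0.05: p < α → reject H₀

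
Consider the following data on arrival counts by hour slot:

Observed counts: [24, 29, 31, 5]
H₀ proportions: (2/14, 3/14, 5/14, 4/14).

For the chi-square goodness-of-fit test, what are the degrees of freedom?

degrees of freedom = 3

df = k − 1 = 4 − 1 = 3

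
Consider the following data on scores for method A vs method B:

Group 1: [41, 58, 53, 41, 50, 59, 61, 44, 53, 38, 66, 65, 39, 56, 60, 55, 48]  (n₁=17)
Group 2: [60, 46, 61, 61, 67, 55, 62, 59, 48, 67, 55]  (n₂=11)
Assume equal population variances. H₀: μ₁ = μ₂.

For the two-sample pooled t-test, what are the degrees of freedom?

degrees of freedom = 26

df = n₁ + n₂ − 2 = 17 + 11 − 2 = 26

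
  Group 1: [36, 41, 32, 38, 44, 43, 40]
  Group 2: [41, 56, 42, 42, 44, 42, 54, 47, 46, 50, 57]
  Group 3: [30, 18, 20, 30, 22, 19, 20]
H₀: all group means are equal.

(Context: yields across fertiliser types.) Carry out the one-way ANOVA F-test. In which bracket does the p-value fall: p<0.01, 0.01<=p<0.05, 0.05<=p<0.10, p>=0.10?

Group means [39.14, 47.36, 22.71], grand mean 38.160
SSB = Σnᵢ(x̄ᵢ−x̄)² = 2608.529; SSW = ΣΣ(x−x̄ᵢ)² = 620.831
MSB = 2608.529/2 = 1304.2644; MSW = 620.831/22 = 28.2196
F = MSB/MSW = 46.2184
df = (2, 22)
p-value (upper-tail) = 0.00000
→ bracket: p<0.01

p-value bracket: p<0.01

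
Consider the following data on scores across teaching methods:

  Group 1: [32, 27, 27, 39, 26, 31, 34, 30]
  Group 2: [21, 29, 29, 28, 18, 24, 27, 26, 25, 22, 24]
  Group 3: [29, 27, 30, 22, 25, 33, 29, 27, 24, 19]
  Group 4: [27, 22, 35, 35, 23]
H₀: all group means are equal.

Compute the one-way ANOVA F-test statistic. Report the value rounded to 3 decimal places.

test statistic = 3.103

Group means [30.75, 24.82, 26.50, 28.40], grand mean 27.235
SSB = Σnᵢ(x̄ᵢ−x̄)² = 175.281; SSW = ΣΣ(x−x̄ᵢ)² = 564.836
MSB = 175.281/3 = 58.4271; MSW = 564.836/30 = 18.8279
F = MSB/MSW = 3.1032
df = (3, 30)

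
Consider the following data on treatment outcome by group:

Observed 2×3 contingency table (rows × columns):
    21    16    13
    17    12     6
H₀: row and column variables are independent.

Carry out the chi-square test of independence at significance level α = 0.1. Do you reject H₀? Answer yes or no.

Row totals [50, 35], col totals [38, 28, 19], n=85
χ² = (21−22.35)²/22.35 + (16−16.47)²/16.47 + (13−11.18)²/11.18 + (17−15.65)²/15.65 + (12−11.53)²/11.53 + (6−7.82)²/7.82 = 0.9541
df = 2
p-value (upper-tail) = 0.62062
At α=0.1: p ≥ α → fail to reject H₀

reject H₀: no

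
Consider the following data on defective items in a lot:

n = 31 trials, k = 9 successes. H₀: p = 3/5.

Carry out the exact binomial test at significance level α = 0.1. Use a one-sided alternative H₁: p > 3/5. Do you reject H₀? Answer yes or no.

Exact binomial: n=31, k=9, p₀=3/5=0.6000
P(X≥9) from Σ C(n,i)·p₀^i·(1−p₀)^(n−i)
p-value (one-sided, H₁ greater) = 0.99988
At α=0.1: p ≥ α → fail to reject H₀

reject H₀: no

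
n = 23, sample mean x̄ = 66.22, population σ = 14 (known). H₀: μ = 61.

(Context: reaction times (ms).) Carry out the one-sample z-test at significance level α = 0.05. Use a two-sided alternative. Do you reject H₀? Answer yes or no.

reject H₀: no

SE = σ/√n = 14/√23 = 2.9192
z = (x̄−μ₀)/SE = (66.22−61)/2.9192 = 1.7882
p-value (two-sided) = 0.07375
At α=0.05: p ≥ α → fail to reject H₀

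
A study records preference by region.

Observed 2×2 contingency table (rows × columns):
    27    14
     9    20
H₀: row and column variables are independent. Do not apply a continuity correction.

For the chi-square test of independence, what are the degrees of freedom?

degrees of freedom = 1

df = (r−1)(c−1) = (2−1)·(2−1) = 1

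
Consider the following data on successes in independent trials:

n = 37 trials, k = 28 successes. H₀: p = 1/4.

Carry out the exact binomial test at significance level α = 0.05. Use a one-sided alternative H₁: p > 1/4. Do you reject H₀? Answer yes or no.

Exact binomial: n=37, k=28, p₀=1/4=0.2500
P(X≥28) from Σ C(n,i)·p₀^i·(1−p₀)^(n−i)
p-value (one-sided, H₁ greater) = 0.00000
At α=0.05: p < α → reject H₀

reject H₀: yes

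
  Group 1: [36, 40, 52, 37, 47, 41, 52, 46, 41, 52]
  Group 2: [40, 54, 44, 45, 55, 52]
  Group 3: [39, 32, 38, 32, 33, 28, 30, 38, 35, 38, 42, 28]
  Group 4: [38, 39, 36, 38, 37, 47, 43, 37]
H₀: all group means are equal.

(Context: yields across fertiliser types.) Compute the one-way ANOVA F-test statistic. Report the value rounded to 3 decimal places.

test statistic = 11.935

Group means [44.40, 48.33, 34.42, 39.38], grand mean 40.611
SSB = Σnᵢ(x̄ᵢ−x̄)² = 974.031; SSW = ΣΣ(x−x̄ᵢ)² = 870.525
MSB = 974.031/3 = 324.6769; MSW = 870.525/32 = 27.2039
F = MSB/MSW = 11.9349
df = (3, 32)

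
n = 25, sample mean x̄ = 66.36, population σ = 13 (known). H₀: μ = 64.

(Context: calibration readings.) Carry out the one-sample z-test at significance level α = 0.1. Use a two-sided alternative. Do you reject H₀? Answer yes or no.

SE = σ/√n = 13/√25 = 2.6000
z = (x̄−μ₀)/SE = (66.36−64)/2.6000 = 0.9077
p-value (two-sided) = 0.36404
At α=0.1: p ≥ α → fail to reject H₀

reject H₀: no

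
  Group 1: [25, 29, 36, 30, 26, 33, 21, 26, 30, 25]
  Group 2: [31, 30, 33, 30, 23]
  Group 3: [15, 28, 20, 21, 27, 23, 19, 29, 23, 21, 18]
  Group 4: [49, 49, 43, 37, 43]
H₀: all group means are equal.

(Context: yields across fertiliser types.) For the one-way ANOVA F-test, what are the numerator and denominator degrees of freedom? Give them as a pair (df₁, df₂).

degrees of freedom = [3, 27]

k = 4 groups, N = 31 total
df = (k−1, N−k) = (4−1, 31−4) = (3, 27)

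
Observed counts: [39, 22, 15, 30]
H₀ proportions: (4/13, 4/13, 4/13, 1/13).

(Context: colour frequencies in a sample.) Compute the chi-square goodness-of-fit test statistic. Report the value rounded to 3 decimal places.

n = 106; E_i = n·p_i = [32.62, 32.62, 32.62, 8.15]
χ² = (39−32.62)²/32.62 + (22−32.62)²/32.62 + (15−32.62)²/32.62 + (30−8.15)²/8.15 = 72.7500
df = 3

test statistic = 72.750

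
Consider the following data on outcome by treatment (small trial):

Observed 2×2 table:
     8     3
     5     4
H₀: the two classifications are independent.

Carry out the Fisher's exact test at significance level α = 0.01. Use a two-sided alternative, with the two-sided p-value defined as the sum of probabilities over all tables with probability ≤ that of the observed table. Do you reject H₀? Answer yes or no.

reject H₀: no

Margins: r₁=11, r₂=9, c₁=13, c₂=7, n=20
p_obs = C(11,8)·C(9,5)/C(20,13); sum pmf over tables with pmf ≤ p_obs
p-value (two-sided) = 0.64241
At α=0.01: p ≥ α → fail to reject H₀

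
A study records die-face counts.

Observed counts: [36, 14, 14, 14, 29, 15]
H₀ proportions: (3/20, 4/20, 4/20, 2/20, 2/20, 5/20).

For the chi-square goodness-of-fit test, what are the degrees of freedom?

df = k − 1 = 6 − 1 = 5

degrees of freedom = 5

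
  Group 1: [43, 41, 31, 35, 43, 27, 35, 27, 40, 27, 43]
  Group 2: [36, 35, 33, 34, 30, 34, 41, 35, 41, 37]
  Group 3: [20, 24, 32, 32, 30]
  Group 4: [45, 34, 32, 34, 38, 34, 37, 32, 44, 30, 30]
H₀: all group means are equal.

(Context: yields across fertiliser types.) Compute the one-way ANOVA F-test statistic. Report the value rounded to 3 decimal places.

test statistic = 3.215

Group means [35.64, 35.60, 27.60, 35.45], grand mean 34.486
SSB = Σnᵢ(x̄ᵢ−x̄)² = 274.371; SSW = ΣΣ(x−x̄ᵢ)² = 938.873
MSB = 274.371/3 = 91.4568; MSW = 938.873/33 = 28.4507
F = MSB/MSW = 3.2146
df = (3, 33)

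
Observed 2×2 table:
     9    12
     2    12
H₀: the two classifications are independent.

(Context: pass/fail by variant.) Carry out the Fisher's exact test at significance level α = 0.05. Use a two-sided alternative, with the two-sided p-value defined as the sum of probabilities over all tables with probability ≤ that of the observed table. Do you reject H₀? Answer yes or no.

Margins: r₁=21, r₂=14, c₁=11, c₂=24, n=35
p_obs = C(21,9)·C(14,2)/C(35,11); sum pmf over tables with pmf ≤ p_obs
p-value (two-sided) = 0.13665
At α=0.05: p ≥ α → fail to reject H₀

reject H₀: no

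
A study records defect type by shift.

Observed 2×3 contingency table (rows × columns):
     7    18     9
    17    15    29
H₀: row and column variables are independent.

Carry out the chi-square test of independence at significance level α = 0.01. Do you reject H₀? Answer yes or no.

reject H₀: no

Row totals [34, 61], col totals [24, 33, 38], n=95
χ² = (7−8.59)²/8.59 + (18−11.81)²/11.81 + (9−13.60)²/13.60 + (17−15.41)²/15.41 + (15−21.19)²/21.19 + (29−24.40)²/24.40 = 7.9328
df = 2
p-value (upper-tail) = 0.01894
At α=0.01: p ≥ α → fail to reject H₀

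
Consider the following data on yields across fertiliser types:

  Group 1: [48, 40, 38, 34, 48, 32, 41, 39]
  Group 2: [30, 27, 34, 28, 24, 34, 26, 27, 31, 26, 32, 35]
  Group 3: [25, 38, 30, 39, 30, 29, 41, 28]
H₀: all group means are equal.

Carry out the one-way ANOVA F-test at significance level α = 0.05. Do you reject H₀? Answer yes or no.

reject H₀: yes

Group means [40.00, 29.50, 32.50], grand mean 33.357
SSB = Σnᵢ(x̄ᵢ−x̄)² = 537.429; SSW = ΣΣ(x−x̄ᵢ)² = 629.000
MSB = 537.429/2 = 268.7143; MSW = 629.000/25 = 25.1600
F = MSB/MSW = 10.6802
df = (2, 25)
p-value (upper-tail) = 0.00044
At α=0.05: p < α → reject H₀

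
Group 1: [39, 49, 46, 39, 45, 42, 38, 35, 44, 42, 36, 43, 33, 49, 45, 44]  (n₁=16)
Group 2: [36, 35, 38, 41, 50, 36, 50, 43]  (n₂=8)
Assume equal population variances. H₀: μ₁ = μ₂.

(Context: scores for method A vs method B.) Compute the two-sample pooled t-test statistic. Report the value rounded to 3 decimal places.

x̄₁=41.812, s₁=4.764, n₁=16
x̄₂=41.125, s₂=6.105, n₂=8
s_p² = [15·4.764² + 7·6.105²]/22 = 27.3324
SE = √(s_p²·(1/16+1/8)) = 2.2638
t = (41.812−41.125)/2.2638 = 0.3037
df = 22

test statistic = 0.304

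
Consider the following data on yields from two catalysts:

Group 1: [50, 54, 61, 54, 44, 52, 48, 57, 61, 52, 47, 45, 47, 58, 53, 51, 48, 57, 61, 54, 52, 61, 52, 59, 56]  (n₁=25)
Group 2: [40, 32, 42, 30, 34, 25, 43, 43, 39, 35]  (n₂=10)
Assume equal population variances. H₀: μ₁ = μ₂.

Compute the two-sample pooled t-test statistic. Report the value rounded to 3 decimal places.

x̄₁=53.360, s₁=5.171, n₁=25
x̄₂=36.300, s₂=6.111, n₂=10
s_p² = [24·5.171² + 9·6.111²]/33 = 29.6321
SE = √(s_p²·(1/25+1/10)) = 2.0368
t = (53.360−36.300)/2.0368 = 8.3759
df = 33

test statistic = 8.376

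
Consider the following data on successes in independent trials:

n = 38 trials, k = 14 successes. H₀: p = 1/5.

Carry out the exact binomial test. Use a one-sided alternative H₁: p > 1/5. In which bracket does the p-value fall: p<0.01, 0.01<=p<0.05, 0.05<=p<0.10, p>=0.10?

Exact binomial: n=38, k=14, p₀=1/5=0.2000
P(X≥14) from Σ C(n,i)·p₀^i·(1−p₀)^(n−i)
p-value (one-sided, H₁ greater) = 0.01203
→ bracket: 0.01<=p<0.05

p-value bracket: 0.01<=p<0.05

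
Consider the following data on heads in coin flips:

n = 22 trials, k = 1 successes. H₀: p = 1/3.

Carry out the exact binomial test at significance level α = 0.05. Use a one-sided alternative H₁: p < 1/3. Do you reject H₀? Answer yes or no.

reject H₀: yes

Exact binomial: n=22, k=1, p₀=1/3=0.3333
P(X≤1) from Σ C(n,i)·p₀^i·(1−p₀)^(n−i)
p-value (one-sided, H₁ less) = 0.00160
At α=0.05: p < α → reject H₀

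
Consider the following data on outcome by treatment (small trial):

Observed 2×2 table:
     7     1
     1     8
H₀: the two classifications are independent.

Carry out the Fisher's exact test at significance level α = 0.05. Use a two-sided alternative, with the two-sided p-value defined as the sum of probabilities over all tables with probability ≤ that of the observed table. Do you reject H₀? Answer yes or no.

reject H₀: yes

Margins: r₁=8, r₂=9, c₁=8, c₂=9, n=17
p_obs = C(8,7)·C(9,1)/C(17,8); sum pmf over tables with pmf ≤ p_obs
p-value (two-sided) = 0.00337
At α=0.05: p < α → reject H₀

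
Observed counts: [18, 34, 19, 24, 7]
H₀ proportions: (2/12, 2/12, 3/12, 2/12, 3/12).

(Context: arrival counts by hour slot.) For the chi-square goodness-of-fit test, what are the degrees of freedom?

df = k − 1 = 5 − 1 = 4

degrees of freedom = 4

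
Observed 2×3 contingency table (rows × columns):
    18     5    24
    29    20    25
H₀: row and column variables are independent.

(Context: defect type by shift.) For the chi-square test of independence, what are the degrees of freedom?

df = (r−1)(c−1) = (2−1)·(3−1) = 2

degrees of freedom = 2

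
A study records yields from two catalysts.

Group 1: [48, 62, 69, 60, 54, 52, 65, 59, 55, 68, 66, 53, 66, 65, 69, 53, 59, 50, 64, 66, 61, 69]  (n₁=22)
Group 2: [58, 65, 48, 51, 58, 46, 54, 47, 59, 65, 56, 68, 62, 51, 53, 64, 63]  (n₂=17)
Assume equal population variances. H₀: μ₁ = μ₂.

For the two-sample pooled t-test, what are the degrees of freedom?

df = n₁ + n₂ − 2 = 22 + 17 − 2 = 37

degrees of freedom = 37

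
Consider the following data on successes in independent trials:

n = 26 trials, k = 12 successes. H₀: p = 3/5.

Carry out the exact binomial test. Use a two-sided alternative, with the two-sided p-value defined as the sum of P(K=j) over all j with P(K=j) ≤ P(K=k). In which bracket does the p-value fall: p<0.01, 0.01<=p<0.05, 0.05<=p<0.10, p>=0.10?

p-value bracket: p>=0.10

Exact binomial: n=26, k=12, p₀=3/5=0.6000
P(X=j) = C(n,j)·p₀^j·(1−p₀)^(n−j); p = Σ P(X=j) over j with P(X=j) ≤ P(X=12)
p-value (two-sided) = 0.16407
→ bracket: p>=0.10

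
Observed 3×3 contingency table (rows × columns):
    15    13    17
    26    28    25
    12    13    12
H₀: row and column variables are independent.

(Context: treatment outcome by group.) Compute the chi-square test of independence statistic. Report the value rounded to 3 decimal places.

test statistic = 0.748

Row totals [45, 79, 37], col totals [53, 54, 54], n=161
χ² = (15−14.81)²/14.81 + (13−15.09)²/15.09 + (17−15.09)²/15.09 + (26−26.01)²/26.01 + (28−26.50)²/26.50 + (25−26.50)²/26.50 + (12−12.18)²/12.18 + (13−12.41)²/12.41 + (12−12.41)²/12.41 = 0.7476
df = 4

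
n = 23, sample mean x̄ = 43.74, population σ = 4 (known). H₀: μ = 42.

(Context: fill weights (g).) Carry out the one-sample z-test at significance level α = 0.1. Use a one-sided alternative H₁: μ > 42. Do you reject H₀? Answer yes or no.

SE = σ/√n = 4/√23 = 0.8341
z = (x̄−μ₀)/SE = (43.74−42)/0.8341 = 2.0862
p-value (one-sided, H₁ greater) = 0.01848
At α=0.1: p < α → reject H₀

reject H₀: yes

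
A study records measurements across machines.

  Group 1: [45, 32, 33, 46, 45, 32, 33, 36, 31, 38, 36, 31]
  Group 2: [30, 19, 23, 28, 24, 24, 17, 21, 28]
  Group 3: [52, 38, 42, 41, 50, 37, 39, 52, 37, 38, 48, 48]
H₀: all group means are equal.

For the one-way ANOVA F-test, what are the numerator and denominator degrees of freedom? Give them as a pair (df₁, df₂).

degrees of freedom = [2, 30]

k = 3 groups, N = 33 total
df = (k−1, N−k) = (3−1, 33−3) = (2, 30)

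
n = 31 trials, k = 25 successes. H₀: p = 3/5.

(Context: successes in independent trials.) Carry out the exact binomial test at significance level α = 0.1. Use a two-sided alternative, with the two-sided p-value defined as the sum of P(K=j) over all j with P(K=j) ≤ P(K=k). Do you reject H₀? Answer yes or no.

reject H₀: yes

Exact binomial: n=31, k=25, p₀=3/5=0.6000
P(X=j) = C(n,j)·p₀^j·(1−p₀)^(n−j); p = Σ P(X=j) over j with P(X=j) ≤ P(X=25)
p-value (two-sided) = 0.02605
At α=0.1: p < α → reject H₀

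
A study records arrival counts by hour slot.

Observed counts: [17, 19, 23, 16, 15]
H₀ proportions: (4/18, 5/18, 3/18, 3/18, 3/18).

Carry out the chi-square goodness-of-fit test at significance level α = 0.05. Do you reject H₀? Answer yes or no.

n = 90; E_i = n·p_i = [20.00, 25.00, 15.00, 15.00, 15.00]
χ² = (17−20.00)²/20.00 + (19−25.00)²/25.00 + (23−15.00)²/15.00 + (16−15.00)²/15.00 + (15−15.00)²/15.00 = 6.2233
df = 4
p-value (upper-tail) = 0.18308
At α=0.05: p ≥ α → fail to reject H₀

reject H₀: no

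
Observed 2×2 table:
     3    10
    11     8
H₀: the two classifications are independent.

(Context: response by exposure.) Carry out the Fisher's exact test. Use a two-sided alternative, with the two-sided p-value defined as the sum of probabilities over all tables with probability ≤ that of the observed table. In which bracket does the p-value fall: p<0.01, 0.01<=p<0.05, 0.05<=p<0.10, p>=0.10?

p-value bracket: 0.05<=p<0.10

Margins: r₁=13, r₂=19, c₁=14, c₂=18, n=32
p_obs = C(13,3)·C(19,11)/C(32,14); sum pmf over tables with pmf ≤ p_obs
p-value (two-sided) = 0.07511
→ bracket: 0.05<=p<0.10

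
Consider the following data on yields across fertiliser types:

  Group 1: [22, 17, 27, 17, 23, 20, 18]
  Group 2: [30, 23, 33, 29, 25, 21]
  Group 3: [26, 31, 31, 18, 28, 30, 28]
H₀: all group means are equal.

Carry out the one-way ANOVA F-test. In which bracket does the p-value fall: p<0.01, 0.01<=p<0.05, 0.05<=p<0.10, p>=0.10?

Group means [20.57, 26.83, 27.43], grand mean 24.850
SSB = Σnᵢ(x̄ᵢ−x̄)² = 198.288; SSW = ΣΣ(x−x̄ᵢ)² = 310.262
MSB = 198.288/2 = 99.1440; MSW = 310.262/17 = 18.2507
F = MSB/MSW = 5.4323
df = (2, 17)
p-value (upper-tail) = 0.01499
→ bracket: 0.01<=p<0.05

p-value bracket: 0.01<=p<0.05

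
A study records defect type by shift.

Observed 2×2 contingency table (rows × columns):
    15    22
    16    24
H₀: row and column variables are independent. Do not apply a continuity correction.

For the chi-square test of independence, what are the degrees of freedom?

df = (r−1)(c−1) = (2−1)·(2−1) = 1

degrees of freedom = 1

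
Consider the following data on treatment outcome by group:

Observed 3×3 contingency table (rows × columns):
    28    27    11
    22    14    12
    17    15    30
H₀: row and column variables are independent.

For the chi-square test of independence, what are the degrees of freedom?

df = (r−1)(c−1) = (3−1)·(3−1) = 4

degrees of freedom = 4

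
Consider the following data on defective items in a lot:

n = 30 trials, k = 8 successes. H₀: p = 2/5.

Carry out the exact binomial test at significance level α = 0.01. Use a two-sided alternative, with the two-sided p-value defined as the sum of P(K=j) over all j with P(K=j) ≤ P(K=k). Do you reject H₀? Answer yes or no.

Exact binomial: n=30, k=8, p₀=2/5=0.4000
P(X=j) = C(n,j)·p₀^j·(1−p₀)^(n−j); p = Σ P(X=j) over j with P(X=j) ≤ P(X=8)
p-value (two-sided) = 0.19107
At α=0.01: p ≥ α → fail to reject H₀

reject H₀: no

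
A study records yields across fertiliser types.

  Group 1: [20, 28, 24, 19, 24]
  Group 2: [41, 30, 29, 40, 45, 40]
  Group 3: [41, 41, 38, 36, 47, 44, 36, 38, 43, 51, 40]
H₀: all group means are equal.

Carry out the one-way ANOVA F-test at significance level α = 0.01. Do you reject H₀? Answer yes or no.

Group means [23.00, 37.50, 41.36], grand mean 36.136
SSB = Σnᵢ(x̄ᵢ−x̄)² = 1174.545; SSW = ΣΣ(x−x̄ᵢ)² = 478.045
MSB = 1174.545/2 = 587.2727; MSW = 478.045/19 = 25.1603
F = MSB/MSW = 23.3413
df = (2, 19)
p-value (upper-tail) = 0.00001
At α=0.01: p < α → reject H₀

reject H₀: yes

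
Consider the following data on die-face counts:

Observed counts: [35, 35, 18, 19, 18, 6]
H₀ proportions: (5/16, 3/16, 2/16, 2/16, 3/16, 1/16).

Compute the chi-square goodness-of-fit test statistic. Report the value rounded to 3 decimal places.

n = 131; E_i = n·p_i = [40.94, 24.56, 16.38, 16.38, 24.56, 8.19]
χ² = (35−40.94)²/40.94 + (35−24.56)²/24.56 + (18−16.38)²/16.38 + (19−16.38)²/16.38 + (18−24.56)²/24.56 + (6−8.19)²/8.19 = 8.2163
df = 5

test statistic = 8.216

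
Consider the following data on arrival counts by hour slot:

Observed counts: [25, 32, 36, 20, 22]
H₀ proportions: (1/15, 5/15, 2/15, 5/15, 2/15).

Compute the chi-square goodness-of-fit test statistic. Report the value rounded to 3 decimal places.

test statistic = 64.978

n = 135; E_i = n·p_i = [9.00, 45.00, 18.00, 45.00, 18.00]
χ² = (25−9.00)²/9.00 + (32−45.00)²/45.00 + (36−18.00)²/18.00 + (20−45.00)²/45.00 + (22−18.00)²/18.00 = 64.9778
df = 4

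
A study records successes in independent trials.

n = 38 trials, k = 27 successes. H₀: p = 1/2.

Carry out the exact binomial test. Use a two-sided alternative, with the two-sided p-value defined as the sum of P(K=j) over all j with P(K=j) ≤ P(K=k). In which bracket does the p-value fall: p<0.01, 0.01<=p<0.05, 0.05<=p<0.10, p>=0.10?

Exact binomial: n=38, k=27, p₀=1/2=0.5000
P(X=j) = C(n,j)·p₀^j·(1−p₀)^(n−j); p = Σ P(X=j) over j with P(X=j) ≤ P(X=27)
p-value (two-sided) = 0.01385
→ bracket: 0.01<=p<0.05

p-value bracket: 0.01<=p<0.05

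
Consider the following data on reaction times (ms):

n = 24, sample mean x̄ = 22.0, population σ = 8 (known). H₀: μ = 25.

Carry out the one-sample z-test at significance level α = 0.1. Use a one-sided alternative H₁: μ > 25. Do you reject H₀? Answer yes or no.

SE = σ/√n = 8/√24 = 1.6330
z = (x̄−μ₀)/SE = (22.0−25)/1.6330 = -1.8371
p-value (one-sided, H₁ greater) = 0.96690
At α=0.1: p ≥ α → fail to reject H₀

reject H₀: no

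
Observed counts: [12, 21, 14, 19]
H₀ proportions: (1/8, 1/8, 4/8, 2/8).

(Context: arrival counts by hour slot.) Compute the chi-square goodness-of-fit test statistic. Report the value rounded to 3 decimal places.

test statistic = 32.727

n = 66; E_i = n·p_i = [8.25, 8.25, 33.00, 16.50]
χ² = (12−8.25)²/8.25 + (21−8.25)²/8.25 + (14−33.00)²/33.00 + (19−16.50)²/16.50 = 32.7273
df = 3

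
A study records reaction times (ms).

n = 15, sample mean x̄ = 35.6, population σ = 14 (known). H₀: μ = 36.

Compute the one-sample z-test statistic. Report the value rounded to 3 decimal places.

test statistic = -0.111

SE = σ/√n = 14/√15 = 3.6148
z = (x̄−μ₀)/SE = (35.6−36)/3.6148 = -0.1107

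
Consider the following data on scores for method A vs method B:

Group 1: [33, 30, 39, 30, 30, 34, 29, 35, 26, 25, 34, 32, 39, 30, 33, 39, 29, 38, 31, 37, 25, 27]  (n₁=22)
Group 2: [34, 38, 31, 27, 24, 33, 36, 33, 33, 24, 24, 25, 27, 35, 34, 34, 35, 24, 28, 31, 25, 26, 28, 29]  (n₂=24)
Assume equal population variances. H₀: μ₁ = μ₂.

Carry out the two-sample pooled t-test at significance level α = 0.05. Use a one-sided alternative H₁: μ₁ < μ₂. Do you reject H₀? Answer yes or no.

reject H₀: no

x̄₁=32.045, s₁=4.477, n₁=22
x̄₂=29.917, s₂=4.491, n₂=24
s_p² = [21·4.477² + 23·4.491²]/44 = 20.1088
SE = √(s_p²·(1/22+1/24)) = 1.3236
t = (32.045−29.917)/1.3236 = 1.6083
df = 44
p-value (one-sided, H₁ less) = 0.94254
At α=0.05: p ≥ α → fail to reject H₀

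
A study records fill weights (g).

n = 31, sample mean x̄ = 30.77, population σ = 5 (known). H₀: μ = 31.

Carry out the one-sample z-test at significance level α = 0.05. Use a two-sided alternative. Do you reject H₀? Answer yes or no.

reject H₀: no

SE = σ/√n = 5/√31 = 0.8980
z = (x̄−μ₀)/SE = (30.77−31)/0.8980 = -0.2561
p-value (two-sided) = 0.79786
At α=0.05: p ≥ α → fail to reject H₀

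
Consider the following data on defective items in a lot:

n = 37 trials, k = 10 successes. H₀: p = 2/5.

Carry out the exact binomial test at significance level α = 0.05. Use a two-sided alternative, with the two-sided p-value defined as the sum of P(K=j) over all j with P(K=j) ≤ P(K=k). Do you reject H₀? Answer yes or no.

reject H₀: no

Exact binomial: n=37, k=10, p₀=2/5=0.4000
P(X=j) = C(n,j)·p₀^j·(1−p₀)^(n−j); p = Σ P(X=j) over j with P(X=j) ≤ P(X=10)
p-value (two-sided) = 0.13082
At α=0.05: p ≥ α → fail to reject H₀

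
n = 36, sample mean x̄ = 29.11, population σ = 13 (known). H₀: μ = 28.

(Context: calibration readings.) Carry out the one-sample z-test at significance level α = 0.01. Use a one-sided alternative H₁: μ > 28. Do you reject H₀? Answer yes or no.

SE = σ/√n = 13/√36 = 2.1667
z = (x̄−μ₀)/SE = (29.11−28)/2.1667 = 0.5123
p-value (one-sided, H₁ greater) = 0.30422
At α=0.01: p ≥ α → fail to reject H₀

reject H₀: no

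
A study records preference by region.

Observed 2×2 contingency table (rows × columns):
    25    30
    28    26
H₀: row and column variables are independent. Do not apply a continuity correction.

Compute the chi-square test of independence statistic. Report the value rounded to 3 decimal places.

Row totals [55, 54], col totals [53, 56], n=109
χ² = (25−26.74)²/26.74 + (30−28.26)²/28.26 + (28−26.26)²/26.26 + (26−27.74)²/27.74 = 0.4464
df = 1

test statistic = 0.446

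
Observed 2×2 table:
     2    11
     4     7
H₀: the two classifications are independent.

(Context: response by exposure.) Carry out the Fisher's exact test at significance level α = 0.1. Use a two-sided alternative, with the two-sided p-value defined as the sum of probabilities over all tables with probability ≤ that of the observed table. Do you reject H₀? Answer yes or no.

reject H₀: no

Margins: r₁=13, r₂=11, c₁=6, c₂=18, n=24
p_obs = C(13,2)·C(11,4)/C(24,6); sum pmf over tables with pmf ≤ p_obs
p-value (two-sided) = 0.35722
At α=0.1: p ≥ α → fail to reject H₀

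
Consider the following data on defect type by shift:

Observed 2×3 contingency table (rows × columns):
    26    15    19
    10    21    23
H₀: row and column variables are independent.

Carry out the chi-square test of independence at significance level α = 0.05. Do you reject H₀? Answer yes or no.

reject H₀: yes

Row totals [60, 54], col totals [36, 36, 42], n=114
χ² = (26−18.95)²/18.95 + (15−18.95)²/18.95 + (19−22.11)²/22.11 + (10−17.05)²/17.05 + (21−17.05)²/17.05 + (23−19.89)²/19.89 = 8.1990
df = 2
p-value (upper-tail) = 0.01658
At α=0.05: p < α → reject H₀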